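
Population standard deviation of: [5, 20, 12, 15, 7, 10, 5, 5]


Mean = 79/8
  (5-79/8)²=1521/64
  (20-79/8)²=6561/64
  (12-79/8)²=289/64
  (15-79/8)²=1681/64
  (7-79/8)²=529/64
  (10-79/8)²=1/64
  (5-79/8)²=1521/64
  (5-79/8)²=1521/64
Σ(x-μ)² = 1703/8
σ² = (1703/8)/8 = 1703/64

σ = √(1703/64) ≈ 5.1584


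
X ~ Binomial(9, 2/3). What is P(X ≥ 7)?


P(X ≥ 7) = Σ P(X=i) for i=7..9
P(X=7) = 512/2187
P(X=8) = 256/2187
P(X=9) = 512/19683
Sum = 7424/19683

P(X ≥ 7) = 7424/19683 ≈ 37.72%


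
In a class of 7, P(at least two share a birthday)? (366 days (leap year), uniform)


P(all different) = Π(366-i)/366 for i=0..6
= 0.943914
P(match) = 1 - 0.943914 = 0.056086

P ≈ 0.0561 ≈ 5.61%


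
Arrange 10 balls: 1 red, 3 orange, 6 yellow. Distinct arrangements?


10!/(1!×3!×6!) = 840

840


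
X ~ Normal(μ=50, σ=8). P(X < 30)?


z = (30-50)/8 = -2.5
P(Z < -2.5) = 0.0062

P(X < 30) ≈ 0.0062


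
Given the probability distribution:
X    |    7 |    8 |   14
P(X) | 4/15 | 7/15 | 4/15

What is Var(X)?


E[X] = 28/3
E[X²] = 476/5
Var(X) = E[X²] - (E[X])² = 476/5 - 784/9 = 364/45

Var(X) = 364/45 ≈ 8.0889


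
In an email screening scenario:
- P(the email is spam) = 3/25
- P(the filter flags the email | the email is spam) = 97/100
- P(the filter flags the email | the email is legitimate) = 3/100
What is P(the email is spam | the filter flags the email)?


Using Bayes' theorem:
P(A|B) = P(B|A)·P(A) / P(B)

P(the filter flags the email) = 97/100 × 3/25 + 3/100 × 22/25
= 291/2500 + 33/1250 = 357/2500

P(the email is spam|the filter flags the email) = (291/2500) / (357/2500) = 97/119

P(the email is spam|the filter flags the email) = 97/119 ≈ 81.51%


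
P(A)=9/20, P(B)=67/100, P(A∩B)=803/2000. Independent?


P(A)×P(B) = 603/2000
P(A∩B) = 803/2000
Not equal → NOT independent

No, not independent


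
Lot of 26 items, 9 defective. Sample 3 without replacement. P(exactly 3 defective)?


Hypergeometric: C(9,3)×C(17,0)/C(26,3)
= 84×1/2600 = 21/650

P(X=3) = 21/650 ≈ 3.23%


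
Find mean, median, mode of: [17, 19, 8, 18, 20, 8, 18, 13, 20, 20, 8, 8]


Sorted: [8, 8, 8, 8, 13, 17, 18, 18, 19, 20, 20, 20]
Mean = 177/12 = 59/4
Median = 35/2
Freq: {17: 1, 19: 1, 8: 4, 18: 2, 20: 3, 13: 1}
Mode: [8]

Mean=59/4, Median=35/2, Mode=8


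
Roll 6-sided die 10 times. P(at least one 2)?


P(no 2)^10 = (5/6)^10 = 9765625/60466176
P(≥1) = 1 - 9765625/60466176 = 50700551/60466176

P = 50700551/60466176 ≈ 83.85%


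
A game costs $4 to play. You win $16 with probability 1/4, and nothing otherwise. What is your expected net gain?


E[gain] = (16-4)×1/4 + (-4)×3/4
= 3 - 3 = 0

Expected net gain = $0 ≈ $0.00


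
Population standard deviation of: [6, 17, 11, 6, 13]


Mean = 53/5
  (6-53/5)²=529/25
  (17-53/5)²=1024/25
  (11-53/5)²=4/25
  (6-53/5)²=529/25
  (13-53/5)²=144/25
Σ(x-μ)² = 446/5
σ² = (446/5)/5 = 446/25

σ = √(446/25) ≈ 4.2237


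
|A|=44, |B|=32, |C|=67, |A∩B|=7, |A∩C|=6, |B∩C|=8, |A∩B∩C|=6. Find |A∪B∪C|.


|A∪B∪C| = 44+32+67-7-6-8+6 = 128

|A∪B∪C| = 128


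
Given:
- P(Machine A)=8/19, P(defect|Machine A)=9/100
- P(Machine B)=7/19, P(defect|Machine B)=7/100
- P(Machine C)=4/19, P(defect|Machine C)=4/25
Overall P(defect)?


P(B) = Σ P(B|Aᵢ)×P(Aᵢ)
  9/100×8/19 = 18/475
  7/100×7/19 = 49/1900
  4/25×4/19 = 16/475
Sum = 37/380

P(defect) = 37/380 ≈ 9.74%


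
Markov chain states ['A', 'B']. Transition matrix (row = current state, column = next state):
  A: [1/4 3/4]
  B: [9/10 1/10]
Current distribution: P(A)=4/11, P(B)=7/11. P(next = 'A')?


P(next=A) = Σᵢ P(now=i)×P(i→A)
= 4/11×1/4 + 7/11×9/10
= 1/11 + 63/110 = 73/110

P = 73/110 ≈ 0.6636


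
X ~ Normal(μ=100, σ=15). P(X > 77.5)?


z = (77.5-100)/15 = -1.5
P(X > 77.5) = 1 - P(Z ≤ -1.5) = 1 - 0.0668 = 0.9332

P(X > 77.5) ≈ 0.9332


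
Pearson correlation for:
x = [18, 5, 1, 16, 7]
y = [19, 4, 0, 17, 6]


n=5, Σx=47, Σy=46, Σxy=676, Σx²=655, Σy²=702
r = (5×676 - 47×46)/√((5×655 - 47²)(5×702 - 46²))
= 1218/√(1066×1394) = 1218/√1486004 ≈ 1218/1219.0176 ≈ 0.9992

r ≈ 0.9992


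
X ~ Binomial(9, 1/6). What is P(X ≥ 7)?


P(X ≥ 7) = Σ P(X=i) for i=7..9
P(X=7) = 25/279936
P(X=8) = 5/1119744
P(X=9) = 1/10077696
Sum = 473/5038848

P(X ≥ 7) = 473/5038848 ≈ 0.01%


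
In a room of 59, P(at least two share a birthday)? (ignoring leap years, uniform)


P(all different) = Π(365-i)/365 for i=0..58
= 0.007011
P(match) = 1 - 0.007011 = 0.992989

P ≈ 0.9930 ≈ 99.30%


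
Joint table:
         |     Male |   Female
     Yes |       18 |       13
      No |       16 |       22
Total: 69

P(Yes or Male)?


P(Yes∨Male) = P(Yes) + P(Male) - P(Yes∧Male)
= (31 + 34 - 18)/69 = 47/69

P = 47/69 ≈ 68.12%


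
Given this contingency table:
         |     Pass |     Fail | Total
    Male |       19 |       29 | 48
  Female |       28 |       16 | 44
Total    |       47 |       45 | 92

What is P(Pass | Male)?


P(Pass | Male) = 19/(19+29) = 19/48

P(Pass|Male) = 19/48 ≈ 39.58%


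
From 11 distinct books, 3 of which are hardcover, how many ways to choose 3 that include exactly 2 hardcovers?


Choose 2 of the 3 hardcovers and 1 of the other 8 books:
C(3,2)×C(8,1) = 3×8 = 24

24


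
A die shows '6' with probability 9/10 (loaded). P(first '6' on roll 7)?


Geometric: P(X=7) = (1-p)^(k-1)×p = (1/10)^6×9/10 = 9/10000000

P(X=7) = 9/10000000 ≈ 0.00%


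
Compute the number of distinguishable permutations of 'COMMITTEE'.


Letters: 9, freq: {'C': 1, 'O': 1, 'M': 2, 'I': 1, 'T': 2, 'E': 2}
9!/(1!×1!×2!×1!×2!×2!) = 362880/8 = 45360

45360


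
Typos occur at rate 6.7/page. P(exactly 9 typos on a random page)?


Poisson(λ=6.7): P(X=9) = e^(-λ)×λ^k/k!
= e^(-6.7) × 6.7^9 / 9!
≈ 0.001230911903 × 27206534.3963 / 362880 ≈ 0.092286

P(X=9) ≈ 0.092286 ≈ 9.23%


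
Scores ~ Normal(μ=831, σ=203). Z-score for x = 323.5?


z = (x - μ)/σ = (323.5 - 831)/203 = -2.5

z = -2.5


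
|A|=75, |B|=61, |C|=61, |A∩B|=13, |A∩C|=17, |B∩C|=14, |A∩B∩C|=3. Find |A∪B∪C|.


|A∪B∪C| = 75+61+61-13-17-14+3 = 156

|A∪B∪C| = 156


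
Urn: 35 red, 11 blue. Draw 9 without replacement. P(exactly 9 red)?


Hypergeometric: C(35,9)×C(11,0)/C(46,9)
= 70607460×1/1101716330 = 641886/10015603

P(X=9) = 641886/10015603 ≈ 6.41%


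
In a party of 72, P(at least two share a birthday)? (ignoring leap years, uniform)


P(all different) = Π(365-i)/365 for i=0..71
= 0.000547
P(match) = 1 - 0.000547 = 0.999453

P ≈ 0.9995 ≈ 99.95%


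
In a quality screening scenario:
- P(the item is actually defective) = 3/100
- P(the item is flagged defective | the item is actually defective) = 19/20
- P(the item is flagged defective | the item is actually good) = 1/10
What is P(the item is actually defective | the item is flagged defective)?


Using Bayes' theorem:
P(A|B) = P(B|A)·P(A) / P(B)

P(the item is flagged defective) = 19/20 × 3/100 + 1/10 × 97/100
= 57/2000 + 97/1000 = 251/2000

P(the item is actually defective|the item is flagged defective) = (57/2000) / (251/2000) = 57/251

P(the item is actually defective|the item is flagged defective) = 57/251 ≈ 22.71%


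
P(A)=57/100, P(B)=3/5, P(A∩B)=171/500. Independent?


P(A)×P(B) = 171/500
P(A∩B) = 171/500
Equal ✓ → Independent

Yes, independent


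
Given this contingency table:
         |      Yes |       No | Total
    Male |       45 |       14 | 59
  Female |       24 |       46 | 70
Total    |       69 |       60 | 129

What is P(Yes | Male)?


P(Yes | Male) = 45/(45+14) = 45/59

P(Yes|Male) = 45/59 ≈ 76.27%


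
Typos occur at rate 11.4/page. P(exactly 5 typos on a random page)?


Poisson(λ=11.4): P(X=5) = e^(-λ)×λ^k/k!
= e^(-11.4) × 11.4^5 / 5!
≈ 1.119548484e-05 × 192541.45824 / 120 ≈ 0.017963

P(X=5) ≈ 0.017963 ≈ 1.80%


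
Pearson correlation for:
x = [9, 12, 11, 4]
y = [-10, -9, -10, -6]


n=4, Σx=36, Σy=-35, Σxy=-332, Σx²=362, Σy²=317
r = (4×(-332) - 36×(-35))/√((4×362 - 36²)(4×317 - (-35)²))
= -68/√(152×43) = -68/√6536 ≈ -68/80.8455 ≈ -0.8411

r ≈ -0.8411


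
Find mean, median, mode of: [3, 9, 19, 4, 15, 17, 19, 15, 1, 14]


Sorted: [1, 3, 4, 9, 14, 15, 15, 17, 19, 19]
Mean = 116/10 = 58/5
Median = 29/2
Freq: {3: 1, 9: 1, 19: 2, 4: 1, 15: 2, 17: 1, 1: 1, 14: 1}
Mode: [15, 19]

Mean=58/5, Median=29/2, Mode=[15, 19]


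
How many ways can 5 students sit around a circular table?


Circular arrangements of 5 distinct objects: fix one position to break rotational symmetry.
(n-1)! = 4! = 24

24


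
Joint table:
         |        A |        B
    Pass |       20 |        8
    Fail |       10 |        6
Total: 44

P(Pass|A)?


P(Pass|A) = 20/(20+10) = 20/30 = 2/3

P = 2/3 ≈ 66.67%


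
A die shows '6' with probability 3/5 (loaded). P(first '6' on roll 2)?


Geometric: P(X=2) = (1-p)^(k-1)×p = (2/5)^1×3/5 = 6/25

P(X=2) = 6/25 ≈ 24.00%


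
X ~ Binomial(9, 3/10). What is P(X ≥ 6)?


P(X ≥ 6) = Σ P(X=i) for i=6..9
P(X=6) = 5250987/250000000
P(X=7) = 964467/250000000
P(X=8) = 413343/1000000000
P(X=9) = 19683/1000000000
Sum = 12647421/500000000

P(X ≥ 6) = 12647421/500000000 ≈ 2.53%


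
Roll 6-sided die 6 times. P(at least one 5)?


P(no 5)^6 = (5/6)^6 = 15625/46656
P(≥1) = 1 - 15625/46656 = 31031/46656

P = 31031/46656 ≈ 66.51%


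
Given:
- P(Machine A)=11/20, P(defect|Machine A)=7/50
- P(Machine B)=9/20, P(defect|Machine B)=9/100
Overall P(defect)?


P(B) = Σ P(B|Aᵢ)×P(Aᵢ)
  7/50×11/20 = 77/1000
  9/100×9/20 = 81/2000
Sum = 47/400

P(defect) = 47/400 ≈ 11.75%


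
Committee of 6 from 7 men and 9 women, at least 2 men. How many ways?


Count by #men:
  2M,4W: C(7,2)×C(9,4)=2646
  3M,3W: C(7,3)×C(9,3)=2940
  4M,2W: C(7,4)×C(9,2)=1260
  5M,1W: C(7,5)×C(9,1)=189
  6M,0W: C(7,6)×C(9,0)=7
Total = 7042

7042


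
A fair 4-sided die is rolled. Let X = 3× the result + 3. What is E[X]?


E[die] = (1+4)/2 = 5/2
E[X] = 3×5/2 + 3 = 21/2

E[X] = 21/2


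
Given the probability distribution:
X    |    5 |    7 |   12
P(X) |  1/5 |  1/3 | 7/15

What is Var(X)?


E[X] = 134/15
E[X²] = 1328/15
Var(X) = E[X²] - (E[X])² = 1328/15 - 17956/225 = 1964/225

Var(X) = 1964/225 ≈ 8.7289


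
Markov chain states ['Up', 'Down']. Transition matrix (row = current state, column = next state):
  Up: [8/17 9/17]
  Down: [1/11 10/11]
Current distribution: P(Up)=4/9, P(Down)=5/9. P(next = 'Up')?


P(next=Up) = Σᵢ P(now=i)×P(i→Up)
= 4/9×8/17 + 5/9×1/11
= 32/153 + 5/99 = 437/1683

P = 437/1683 ≈ 0.2597


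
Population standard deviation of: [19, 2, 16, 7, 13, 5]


Mean = 62/6 = 31/3
  (19-31/3)²=676/9
  (2-31/3)²=625/9
  (16-31/3)²=289/9
  (7-31/3)²=100/9
  (13-31/3)²=64/9
  (5-31/3)²=256/9
Σ(x-μ)² = 670/3
σ² = (670/3)/6 = 335/9

σ = √(335/9) ≈ 6.1010


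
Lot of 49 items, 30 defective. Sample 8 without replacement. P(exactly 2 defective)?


Hypergeometric: C(30,2)×C(19,6)/C(49,8)
= 435×27132/450978066 = 93670/3579191

P(X=2) = 93670/3579191 ≈ 2.62%


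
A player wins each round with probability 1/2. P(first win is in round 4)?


Geometric: P(X=4) = (1-p)^(k-1)×p = (1/2)^3×1/2 = 1/16

P(X=4) = 1/16 ≈ 6.25%


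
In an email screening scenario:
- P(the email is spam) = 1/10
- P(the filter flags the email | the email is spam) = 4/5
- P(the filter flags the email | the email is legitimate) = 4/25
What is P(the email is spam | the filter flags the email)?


Using Bayes' theorem:
P(A|B) = P(B|A)·P(A) / P(B)

P(the filter flags the email) = 4/5 × 1/10 + 4/25 × 9/10
= 2/25 + 18/125 = 28/125

P(the email is spam|the filter flags the email) = (2/25) / (28/125) = 5/14

P(the email is spam|the filter flags the email) = 5/14 ≈ 35.71%


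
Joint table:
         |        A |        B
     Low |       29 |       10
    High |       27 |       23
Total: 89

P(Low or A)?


P(Low∨A) = P(Low) + P(A) - P(Low∧A)
= (39 + 56 - 29)/89 = 66/89

P = 66/89 ≈ 74.16%


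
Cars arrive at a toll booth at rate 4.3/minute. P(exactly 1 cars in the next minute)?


Poisson(λ=4.3): P(X=1) = e^(-λ)×λ^k/k!
= e^(-4.3) × 4.3^1 / 1!
≈ 0.01356855901 × 4.3 / 1 ≈ 0.058345

P(X=1) ≈ 0.058345 ≈ 5.83%


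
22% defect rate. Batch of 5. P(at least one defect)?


P(all good) = (39/50)^5 = 90224199/312500000
P(≥1 defect) = 222275801/312500000

P = 222275801/312500000 ≈ 71.13%


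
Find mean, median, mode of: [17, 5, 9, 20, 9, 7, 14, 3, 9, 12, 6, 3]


Sorted: [3, 3, 5, 6, 7, 9, 9, 9, 12, 14, 17, 20]
Mean = 114/12 = 19/2
Median = 9
Freq: {17: 1, 5: 1, 9: 3, 20: 1, 7: 1, 14: 1, 3: 2, 12: 1, 6: 1}
Mode: [9]

Mean=19/2, Median=9, Mode=9


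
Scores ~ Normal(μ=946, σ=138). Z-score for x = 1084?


z = (x - μ)/σ = (1084 - 946)/138 = 1.0

z = 1.0


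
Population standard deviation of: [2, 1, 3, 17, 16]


Mean = 39/5
  (2-39/5)²=841/25
  (1-39/5)²=1156/25
  (3-39/5)²=576/25
  (17-39/5)²=2116/25
  (16-39/5)²=1681/25
Σ(x-μ)² = 1274/5
σ² = (1274/5)/5 = 1274/25

σ = √(1274/25) ≈ 7.1386


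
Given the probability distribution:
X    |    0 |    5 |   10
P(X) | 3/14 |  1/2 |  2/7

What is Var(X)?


E[X] = 75/14
E[X²] = 575/14
Var(X) = E[X²] - (E[X])² = 575/14 - 5625/196 = 2425/196

Var(X) = 2425/196 ≈ 12.3724


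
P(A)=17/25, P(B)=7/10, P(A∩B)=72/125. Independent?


P(A)×P(B) = 119/250
P(A∩B) = 72/125
Not equal → NOT independent

No, not independent


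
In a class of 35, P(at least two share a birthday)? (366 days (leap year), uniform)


P(all different) = Π(366-i)/366 for i=0..34
= 0.186502
P(match) = 1 - 0.186502 = 0.813498

P ≈ 0.8135 ≈ 81.35%


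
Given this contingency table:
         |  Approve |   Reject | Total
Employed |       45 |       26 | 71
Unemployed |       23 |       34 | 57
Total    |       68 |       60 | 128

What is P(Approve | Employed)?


P(Approve | Employed) = 45/(45+26) = 45/71

P(Approve|Employed) = 45/71 ≈ 63.38%


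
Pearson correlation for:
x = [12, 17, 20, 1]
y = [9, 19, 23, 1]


n=4, Σx=50, Σy=52, Σxy=892, Σx²=834, Σy²=972
r = (4×892 - 50×52)/√((4×834 - 50²)(4×972 - 52²))
= 968/√(836×1184) = 968/√989824 ≈ 968/994.8990 ≈ 0.9730

r ≈ 0.9730


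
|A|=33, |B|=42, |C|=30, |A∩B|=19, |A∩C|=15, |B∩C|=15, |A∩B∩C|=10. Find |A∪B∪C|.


|A∪B∪C| = 33+42+30-19-15-15+10 = 66

|A∪B∪C| = 66


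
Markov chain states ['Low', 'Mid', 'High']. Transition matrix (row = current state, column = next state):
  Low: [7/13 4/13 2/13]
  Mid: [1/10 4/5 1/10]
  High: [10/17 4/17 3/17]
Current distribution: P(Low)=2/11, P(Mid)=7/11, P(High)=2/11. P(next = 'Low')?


P(next=Low) = Σᵢ P(now=i)×P(i→Low)
= 2/11×7/13 + 7/11×1/10 + 2/11×10/17
= 14/143 + 7/110 + 20/187 = 6527/24310

P = 6527/24310 ≈ 0.2685


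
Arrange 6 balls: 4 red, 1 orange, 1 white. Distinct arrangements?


6!/(4!×1!×1!) = 30

30


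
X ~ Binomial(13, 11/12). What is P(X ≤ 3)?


P(X ≤ 3) = Σ P(X=i) for i=0..3
P(X=0) = 1/106993205379072
P(X=1) = 143/106993205379072
P(X=2) = 1573/17832200896512
P(X=3) = 190333/53496602689536
Sum = 48781/13374150672384

P(X ≤ 3) = 48781/13374150672384 ≈ 0.00%


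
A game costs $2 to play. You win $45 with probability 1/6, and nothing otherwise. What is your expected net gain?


E[gain] = (45-2)×1/6 + (-2)×5/6
= 43/6 - 5/3 = 11/2

Expected net gain = $11/2 ≈ $5.50


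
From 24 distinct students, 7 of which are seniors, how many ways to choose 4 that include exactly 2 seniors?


Choose 2 of the 7 seniors and 2 of the other 17 students:
C(7,2)×C(17,2) = 21×136 = 2856

2856


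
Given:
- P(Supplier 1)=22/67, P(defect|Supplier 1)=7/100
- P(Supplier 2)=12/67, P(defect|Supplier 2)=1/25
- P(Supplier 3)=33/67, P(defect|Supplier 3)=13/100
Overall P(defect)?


P(B) = Σ P(B|Aᵢ)×P(Aᵢ)
  7/100×22/67 = 77/3350
  1/25×12/67 = 12/1675
  13/100×33/67 = 429/6700
Sum = 631/6700

P(defect) = 631/6700 ≈ 9.42%


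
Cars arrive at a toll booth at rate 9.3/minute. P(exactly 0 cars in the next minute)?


Poisson(λ=9.3): P(X=0) = e^(-λ)×λ^k/k!
= e^(-9.3) × 9.3^0 / 0!
≈ 9.142423148e-05 × 1 / 1 ≈ 0.000091

P(X=0) ≈ 0.000091 ≈ 0.01%


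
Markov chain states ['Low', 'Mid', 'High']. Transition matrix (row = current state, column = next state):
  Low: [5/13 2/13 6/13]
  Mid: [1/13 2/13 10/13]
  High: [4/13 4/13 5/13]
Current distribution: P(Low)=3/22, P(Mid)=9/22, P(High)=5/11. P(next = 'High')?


P(next=High) = Σᵢ P(now=i)×P(i→High)
= 3/22×6/13 + 9/22×10/13 + 5/11×5/13
= 9/143 + 45/143 + 25/143 = 79/143

P = 79/143 ≈ 0.5524


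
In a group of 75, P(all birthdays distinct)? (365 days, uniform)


P(all different) = Π(365-i)/365 for i=0..74
= (365/365)×(364/365)×...×(291/365)
= 0.000280

P ≈ 0.0003 ≈ 0.03%


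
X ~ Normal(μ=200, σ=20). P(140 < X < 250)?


z₁=(140-200)/20=-3.0, z₂=(250-200)/20=2.5
P = Φ(2.5) - Φ(-3.0) = 0.993790 - 0.001350 = 0.992440 ≈ 0.9924

P(140 < X < 250) ≈ 0.9924


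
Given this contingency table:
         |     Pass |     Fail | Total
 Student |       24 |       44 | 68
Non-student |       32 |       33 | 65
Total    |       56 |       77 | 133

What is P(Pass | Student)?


P(Pass | Student) = 24/(24+44) = 24/68 = 6/17

P(Pass|Student) = 6/17 ≈ 35.29%


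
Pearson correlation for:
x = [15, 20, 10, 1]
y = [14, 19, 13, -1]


n=4, Σx=46, Σy=45, Σxy=719, Σx²=726, Σy²=727
r = (4×719 - 46×45)/√((4×726 - 46²)(4×727 - 45²))
= 806/√(788×883) = 806/√695804 ≈ 806/834.1487 ≈ 0.9663

r ≈ 0.9663


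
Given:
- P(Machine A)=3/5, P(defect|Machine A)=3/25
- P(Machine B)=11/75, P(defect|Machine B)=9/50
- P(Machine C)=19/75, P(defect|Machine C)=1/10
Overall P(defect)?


P(B) = Σ P(B|Aᵢ)×P(Aᵢ)
  3/25×3/5 = 9/125
  9/50×11/75 = 33/1250
  1/10×19/75 = 19/750
Sum = 232/1875

P(defect) = 232/1875 ≈ 12.37%


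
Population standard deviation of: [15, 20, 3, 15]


Mean = 53/4
  (15-53/4)²=49/16
  (20-53/4)²=729/16
  (3-53/4)²=1681/16
  (15-53/4)²=49/16
Σ(x-μ)² = 627/4
σ² = (627/4)/4 = 627/16

σ = √(627/16) ≈ 6.2600


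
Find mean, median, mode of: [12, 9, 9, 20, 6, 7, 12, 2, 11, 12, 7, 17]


Sorted: [2, 6, 7, 7, 9, 9, 11, 12, 12, 12, 17, 20]
Mean = 124/12 = 31/3
Median = 10
Freq: {12: 3, 9: 2, 20: 1, 6: 1, 7: 2, 2: 1, 11: 1, 17: 1}
Mode: [12]

Mean=31/3, Median=10, Mode=12


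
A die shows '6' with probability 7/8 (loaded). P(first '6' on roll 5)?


Geometric: P(X=5) = (1-p)^(k-1)×p = (1/8)^4×7/8 = 7/32768

P(X=5) = 7/32768 ≈ 0.02%


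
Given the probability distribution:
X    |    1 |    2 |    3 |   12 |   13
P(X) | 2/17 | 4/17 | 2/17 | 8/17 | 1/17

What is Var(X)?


E[X] = 125/17
E[X²] = 1357/17
Var(X) = E[X²] - (E[X])² = 1357/17 - 15625/289 = 7444/289

Var(X) = 7444/289 ≈ 25.7578


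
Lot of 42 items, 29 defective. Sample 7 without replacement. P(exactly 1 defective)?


Hypergeometric: C(29,1)×C(13,6)/C(42,7)
= 29×1716/26978328 = 319/172938

P(X=1) = 319/172938 ≈ 0.18%


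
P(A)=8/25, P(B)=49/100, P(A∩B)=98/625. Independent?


P(A)×P(B) = 98/625
P(A∩B) = 98/625
Equal ✓ → Independent

Yes, independent


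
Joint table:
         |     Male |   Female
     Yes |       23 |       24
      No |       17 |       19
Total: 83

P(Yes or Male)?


P(Yes∨Male) = P(Yes) + P(Male) - P(Yes∧Male)
= (47 + 40 - 23)/83 = 64/83

P = 64/83 ≈ 77.11%


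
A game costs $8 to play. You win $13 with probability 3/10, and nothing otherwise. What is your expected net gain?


E[gain] = (13-8)×3/10 + (-8)×7/10
= 3/2 - 28/5 = -41/10

Expected net gain = $-41/10 ≈ $-4.10


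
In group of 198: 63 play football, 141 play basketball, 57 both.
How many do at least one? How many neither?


|A∪B| = 63+141-57 = 147
Neither = 198-147 = 51

At least one: 147; Neither: 51


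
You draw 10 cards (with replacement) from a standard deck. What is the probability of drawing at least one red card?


P(not a red card) = 26/52 = 1/2
P(none in 10 draws) = (1/2)^10 = 1/1024
P(≥1 red card) = 1 - 1/1024 = 1023/1024

P = 1023/1024 ≈ 99.90%


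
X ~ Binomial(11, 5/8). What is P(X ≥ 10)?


P(X ≥ 10) = Σ P(X=i) for i=10..11
P(X=10) = 322265625/8589934592
P(X=11) = 48828125/8589934592
Sum = 185546875/4294967296

P(X ≥ 10) = 185546875/4294967296 ≈ 4.32%


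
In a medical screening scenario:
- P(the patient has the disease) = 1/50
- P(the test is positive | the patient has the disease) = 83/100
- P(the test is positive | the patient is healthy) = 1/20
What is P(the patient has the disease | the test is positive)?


Using Bayes' theorem:
P(A|B) = P(B|A)·P(A) / P(B)

P(the test is positive) = 83/100 × 1/50 + 1/20 × 49/50
= 83/5000 + 49/1000 = 41/625

P(the patient has the disease|the test is positive) = (83/5000) / (41/625) = 83/328

P(the patient has the disease|the test is positive) = 83/328 ≈ 25.30%


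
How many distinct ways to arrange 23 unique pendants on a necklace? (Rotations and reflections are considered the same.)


Free circular arrangements: rotations and reflections both identified.
(n-1)!/2 = 22!/2 = 1124000727777607680000/2 = 562000363888803840000

562000363888803840000


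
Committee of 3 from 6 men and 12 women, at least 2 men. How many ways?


Count by #men:
  2M,1W: C(6,2)×C(12,1)=180
  3M,0W: C(6,3)×C(12,0)=20
Total = 200

200


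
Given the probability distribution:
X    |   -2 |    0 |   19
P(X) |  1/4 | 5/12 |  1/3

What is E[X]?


E[X] = Σ x·P(X=x)
= (-2)×(1/4) + (0)×(5/12) + (19)×(1/3)
= 35/6

E[X] = 35/6


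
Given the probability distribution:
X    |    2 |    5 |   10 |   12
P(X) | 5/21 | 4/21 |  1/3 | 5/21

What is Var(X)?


E[X] = 160/21
E[X²] = 220/3
Var(X) = E[X²] - (E[X])² = 220/3 - 25600/441 = 6740/441

Var(X) = 6740/441 ≈ 15.2834


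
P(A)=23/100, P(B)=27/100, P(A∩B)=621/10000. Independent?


P(A)×P(B) = 621/10000
P(A∩B) = 621/10000
Equal ✓ → Independent

Yes, independent


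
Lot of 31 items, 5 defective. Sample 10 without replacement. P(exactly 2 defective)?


Hypergeometric: C(5,2)×C(26,8)/C(31,10)
= 10×1562275/44352165 = 950/2697

P(X=2) = 950/2697 ≈ 35.22%


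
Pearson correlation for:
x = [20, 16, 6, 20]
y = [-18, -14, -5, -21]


n=4, Σx=62, Σy=-58, Σxy=-1034, Σx²=1092, Σy²=986
r = (4×(-1034) - 62×(-58))/√((4×1092 - 62²)(4×986 - (-58)²))
= -540/√(524×580) = -540/√303920 ≈ -540/551.2894 ≈ -0.9795

r ≈ -0.9795


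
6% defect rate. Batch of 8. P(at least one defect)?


P(all good) = (47/50)^8 = 23811286661761/39062500000000
P(≥1 defect) = 15251213338239/39062500000000

P = 15251213338239/39062500000000 ≈ 39.04%


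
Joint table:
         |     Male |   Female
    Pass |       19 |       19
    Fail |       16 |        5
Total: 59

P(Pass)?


P(Pass) = (19+19)/59 = 38/59

P(Pass) = 38/59 ≈ 64.41%


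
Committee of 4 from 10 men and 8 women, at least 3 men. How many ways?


Count by #men:
  3M,1W: C(10,3)×C(8,1)=960
  4M,0W: C(10,4)×C(8,0)=210
Total = 1170

1170


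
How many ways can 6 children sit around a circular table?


Circular arrangements of 6 distinct objects: fix one position to break rotational symmetry.
(n-1)! = 5! = 120

120


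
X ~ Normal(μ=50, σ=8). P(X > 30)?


z = (30-50)/8 = -2.5
P(X > 30) = 1 - P(Z ≤ -2.5) = 1 - 0.0062 = 0.9938

P(X > 30) ≈ 0.9938


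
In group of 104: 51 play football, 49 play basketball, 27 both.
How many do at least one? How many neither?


|A∪B| = 51+49-27 = 73
Neither = 104-73 = 31

At least one: 73; Neither: 31


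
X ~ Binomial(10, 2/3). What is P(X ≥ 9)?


P(X ≥ 9) = Σ P(X=i) for i=9..10
P(X=9) = 5120/59049
P(X=10) = 1024/59049
Sum = 2048/19683

P(X ≥ 9) = 2048/19683 ≈ 10.40%


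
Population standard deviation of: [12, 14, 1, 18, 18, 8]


Mean = 71/6
  (12-71/6)²=1/36
  (14-71/6)²=169/36
  (1-71/6)²=4225/36
  (18-71/6)²=1369/36
  (18-71/6)²=1369/36
  (8-71/6)²=529/36
Σ(x-μ)² = 1277/6
σ² = (1277/6)/6 = 1277/36

σ = √(1277/36) ≈ 5.9559


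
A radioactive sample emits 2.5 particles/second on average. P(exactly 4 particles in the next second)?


Poisson(λ=2.5): P(X=4) = e^(-λ)×λ^k/k!
= e^(-2.5) × 2.5^4 / 4!
≈ 0.08208499862 × 39.0625 / 24 ≈ 0.133602

P(X=4) ≈ 0.133602 ≈ 13.36%


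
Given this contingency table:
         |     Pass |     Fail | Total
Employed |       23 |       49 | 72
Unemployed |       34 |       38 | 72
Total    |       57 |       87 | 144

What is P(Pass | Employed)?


P(Pass | Employed) = 23/(23+49) = 23/72

P(Pass|Employed) = 23/72 ≈ 31.94%


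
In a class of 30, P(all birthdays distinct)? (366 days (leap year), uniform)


P(all different) = Π(366-i)/366 for i=0..29
= (366/366)×(365/366)×...×(337/366)
= 0.294697

P ≈ 0.2947 ≈ 29.47%


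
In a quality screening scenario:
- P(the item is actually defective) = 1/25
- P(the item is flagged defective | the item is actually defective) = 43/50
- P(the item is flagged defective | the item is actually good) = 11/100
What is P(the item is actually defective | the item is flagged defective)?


Using Bayes' theorem:
P(A|B) = P(B|A)·P(A) / P(B)

P(the item is flagged defective) = 43/50 × 1/25 + 11/100 × 24/25
= 43/1250 + 66/625 = 7/50

P(the item is actually defective|the item is flagged defective) = (43/1250) / (7/50) = 43/175

P(the item is actually defective|the item is flagged defective) = 43/175 ≈ 24.57%


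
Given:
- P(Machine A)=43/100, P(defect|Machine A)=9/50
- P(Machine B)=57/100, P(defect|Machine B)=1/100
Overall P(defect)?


P(B) = Σ P(B|Aᵢ)×P(Aᵢ)
  9/50×43/100 = 387/5000
  1/100×57/100 = 57/10000
Sum = 831/10000

P(defect) = 831/10000 ≈ 8.31%


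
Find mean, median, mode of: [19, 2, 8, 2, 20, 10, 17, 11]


Sorted: [2, 2, 8, 10, 11, 17, 19, 20]
Mean = 89/8
Median = 21/2
Freq: {19: 1, 2: 2, 8: 1, 20: 1, 10: 1, 17: 1, 11: 1}
Mode: [2]

Mean=89/8, Median=21/2, Mode=2


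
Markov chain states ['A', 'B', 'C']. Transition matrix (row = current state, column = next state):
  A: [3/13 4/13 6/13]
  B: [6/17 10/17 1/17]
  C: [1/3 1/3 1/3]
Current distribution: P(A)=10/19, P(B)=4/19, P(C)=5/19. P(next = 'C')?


P(next=C) = Σᵢ P(now=i)×P(i→C)
= 10/19×6/13 + 4/19×1/17 + 5/19×1/3
= 60/247 + 4/323 + 5/57 = 4321/12597

P = 4321/12597 ≈ 0.3430


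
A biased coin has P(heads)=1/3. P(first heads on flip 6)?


Geometric: P(X=6) = (1-p)^(k-1)×p = (2/3)^5×1/3 = 32/729

P(X=6) = 32/729 ≈ 4.39%


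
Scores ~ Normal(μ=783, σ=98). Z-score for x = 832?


z = (x - μ)/σ = (832 - 783)/98 = 0.5

z = 0.5


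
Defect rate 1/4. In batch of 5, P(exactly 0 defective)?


Binomial: P(X=0) = C(5,0)×p^0×(1-p)^5
= 1 × 1 × 243/1024 = 243/1024

P(X=0) = 243/1024 ≈ 23.73%


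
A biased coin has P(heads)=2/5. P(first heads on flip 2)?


Geometric: P(X=2) = (1-p)^(k-1)×p = (3/5)^1×2/5 = 6/25

P(X=2) = 6/25 ≈ 24.00%


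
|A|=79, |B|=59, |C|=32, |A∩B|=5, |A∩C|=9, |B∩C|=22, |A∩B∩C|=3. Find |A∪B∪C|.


|A∪B∪C| = 79+59+32-5-9-22+3 = 137

|A∪B∪C| = 137


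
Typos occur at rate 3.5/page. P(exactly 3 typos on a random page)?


Poisson(λ=3.5): P(X=3) = e^(-λ)×λ^k/k!
= e^(-3.5) × 3.5^3 / 3!
≈ 0.03019738342 × 42.875 / 6 ≈ 0.215785

P(X=3) ≈ 0.215785 ≈ 21.58%


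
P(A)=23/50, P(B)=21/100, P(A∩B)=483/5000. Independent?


P(A)×P(B) = 483/5000
P(A∩B) = 483/5000
Equal ✓ → Independent

Yes, independent


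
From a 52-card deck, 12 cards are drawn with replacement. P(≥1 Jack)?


P(not a Jack) = 48/52 = 12/13
P(none in 12 draws) = (12/13)^12 = 8916100448256/23298085122481
P(≥1 Jack) = 1 - 8916100448256/23298085122481 = 14381984674225/23298085122481

P = 14381984674225/23298085122481 ≈ 61.73%


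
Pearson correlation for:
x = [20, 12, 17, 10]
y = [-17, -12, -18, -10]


n=4, Σx=59, Σy=-57, Σxy=-890, Σx²=933, Σy²=857
r = (4×(-890) - 59×(-57))/√((4×933 - 59²)(4×857 - (-57)²))
= -197/√(251×179) = -197/√44929 ≈ -197/211.9646 ≈ -0.9294

r ≈ -0.9294


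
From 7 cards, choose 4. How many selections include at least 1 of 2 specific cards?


Complement: C(7,4) - C(5,4) = 35 - 5 = 30

30


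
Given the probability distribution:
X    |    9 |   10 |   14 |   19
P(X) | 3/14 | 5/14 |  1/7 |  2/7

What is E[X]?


E[X] = Σ x·P(X=x)
= (9)×(3/14) + (10)×(5/14) + (14)×(1/7) + (19)×(2/7)
= 181/14

E[X] = 181/14


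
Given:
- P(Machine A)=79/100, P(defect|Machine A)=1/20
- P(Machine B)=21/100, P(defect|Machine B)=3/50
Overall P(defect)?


P(B) = Σ P(B|Aᵢ)×P(Aᵢ)
  1/20×79/100 = 79/2000
  3/50×21/100 = 63/5000
Sum = 521/10000

P(defect) = 521/10000 ≈ 5.21%


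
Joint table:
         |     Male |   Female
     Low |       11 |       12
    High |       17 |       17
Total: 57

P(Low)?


P(Low) = (11+12)/57 = 23/57

P(Low) = 23/57 ≈ 40.35%


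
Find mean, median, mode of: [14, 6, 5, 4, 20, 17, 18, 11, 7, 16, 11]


Sorted: [4, 5, 6, 7, 11, 11, 14, 16, 17, 18, 20]
Mean = 129/11
Median = 11
Freq: {14: 1, 6: 1, 5: 1, 4: 1, 20: 1, 17: 1, 18: 1, 11: 2, 7: 1, 16: 1}
Mode: [11]

Mean=129/11, Median=11, Mode=11


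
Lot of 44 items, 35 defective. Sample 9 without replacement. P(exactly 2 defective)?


Hypergeometric: C(35,2)×C(9,7)/C(44,9)
= 595×36/708930508 = 5355/177232627

P(X=2) = 5355/177232627 ≈ 0.00%


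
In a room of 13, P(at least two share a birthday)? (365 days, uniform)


P(all different) = Π(365-i)/365 for i=0..12
= 0.805590
P(match) = 1 - 0.805590 = 0.194410

P ≈ 0.1944 ≈ 19.44%


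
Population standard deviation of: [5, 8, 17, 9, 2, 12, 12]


Mean = 65/7
  (5-65/7)²=900/49
  (8-65/7)²=81/49
  (17-65/7)²=2916/49
  (9-65/7)²=4/49
  (2-65/7)²=2601/49
  (12-65/7)²=361/49
  (12-65/7)²=361/49
Σ(x-μ)² = 1032/7
σ² = (1032/7)/7 = 1032/49

σ = √(1032/49) ≈ 4.5893


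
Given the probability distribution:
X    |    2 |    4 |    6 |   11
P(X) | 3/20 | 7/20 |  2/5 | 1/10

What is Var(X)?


E[X] = 26/5
E[X²] = 327/10
Var(X) = E[X²] - (E[X])² = 327/10 - 676/25 = 283/50

Var(X) = 283/50 ≈ 5.6600


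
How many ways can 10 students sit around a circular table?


Circular arrangements of 10 distinct objects: fix one position to break rotational symmetry.
(n-1)! = 9! = 362880

362880


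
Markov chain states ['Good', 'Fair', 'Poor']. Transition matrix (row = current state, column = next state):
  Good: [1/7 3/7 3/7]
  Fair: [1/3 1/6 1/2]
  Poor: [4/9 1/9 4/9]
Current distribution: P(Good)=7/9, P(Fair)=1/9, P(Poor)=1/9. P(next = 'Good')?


P(next=Good) = Σᵢ P(now=i)×P(i→Good)
= 7/9×1/7 + 1/9×1/3 + 1/9×4/9
= 1/9 + 1/27 + 4/81 = 16/81

P = 16/81 ≈ 0.1975


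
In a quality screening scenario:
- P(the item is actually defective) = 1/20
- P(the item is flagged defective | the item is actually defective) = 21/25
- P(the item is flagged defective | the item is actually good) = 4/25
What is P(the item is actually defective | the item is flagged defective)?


Using Bayes' theorem:
P(A|B) = P(B|A)·P(A) / P(B)

P(the item is flagged defective) = 21/25 × 1/20 + 4/25 × 19/20
= 21/500 + 19/125 = 97/500

P(the item is actually defective|the item is flagged defective) = (21/500) / (97/500) = 21/97

P(the item is actually defective|the item is flagged defective) = 21/97 ≈ 21.65%


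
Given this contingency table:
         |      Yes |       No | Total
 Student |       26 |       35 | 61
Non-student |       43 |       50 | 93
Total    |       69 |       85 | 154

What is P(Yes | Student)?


P(Yes | Student) = 26/(26+35) = 26/61

P(Yes|Student) = 26/61 ≈ 42.62%


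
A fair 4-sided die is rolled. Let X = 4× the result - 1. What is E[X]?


E[die] = (1+4)/2 = 5/2
E[X] = 4×5/2 - 1 = 9

E[X] = 9


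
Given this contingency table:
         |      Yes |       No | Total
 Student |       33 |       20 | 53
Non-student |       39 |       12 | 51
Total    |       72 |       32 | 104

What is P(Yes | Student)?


P(Yes | Student) = 33/(33+20) = 33/53

P(Yes|Student) = 33/53 ≈ 62.26%


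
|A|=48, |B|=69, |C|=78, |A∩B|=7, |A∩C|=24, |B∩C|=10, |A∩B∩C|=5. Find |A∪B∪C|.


|A∪B∪C| = 48+69+78-7-24-10+5 = 159

|A∪B∪C| = 159


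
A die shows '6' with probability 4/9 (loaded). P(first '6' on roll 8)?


Geometric: P(X=8) = (1-p)^(k-1)×p = (5/9)^7×4/9 = 312500/43046721

P(X=8) = 312500/43046721 ≈ 0.73%


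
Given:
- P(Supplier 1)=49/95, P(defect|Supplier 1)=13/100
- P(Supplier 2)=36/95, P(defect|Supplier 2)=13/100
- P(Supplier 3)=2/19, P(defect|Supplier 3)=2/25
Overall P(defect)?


P(B) = Σ P(B|Aᵢ)×P(Aᵢ)
  13/100×49/95 = 637/9500
  13/100×36/95 = 117/2375
  2/25×2/19 = 4/475
Sum = 237/1900

P(defect) = 237/1900 ≈ 12.47%


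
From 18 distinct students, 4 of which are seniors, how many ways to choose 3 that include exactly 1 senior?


Choose 1 of the 4 seniors and 2 of the other 14 students:
C(4,1)×C(14,2) = 4×91 = 364

364


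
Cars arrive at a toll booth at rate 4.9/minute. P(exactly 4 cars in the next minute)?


Poisson(λ=4.9): P(X=4) = e^(-λ)×λ^k/k!
= e^(-4.9) × 4.9^4 / 4!
≈ 0.007446583071 × 576.4801 / 24 ≈ 0.178867

P(X=4) ≈ 0.178867 ≈ 17.89%


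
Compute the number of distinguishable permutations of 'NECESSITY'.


Letters: 9, freq: {'N': 1, 'E': 2, 'C': 1, 'S': 2, 'I': 1, 'T': 1, 'Y': 1}
9!/(1!×2!×1!×2!×1!×1!×1!) = 362880/4 = 90720

90720


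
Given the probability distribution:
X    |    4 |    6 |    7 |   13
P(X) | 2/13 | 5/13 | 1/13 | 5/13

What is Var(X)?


E[X] = 110/13
E[X²] = 1106/13
Var(X) = E[X²] - (E[X])² = 1106/13 - 12100/169 = 2278/169

Var(X) = 2278/169 ≈ 13.4793


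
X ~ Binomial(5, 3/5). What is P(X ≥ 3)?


P(X ≥ 3) = Σ P(X=i) for i=3..5
P(X=3) = 216/625
P(X=4) = 162/625
P(X=5) = 243/3125
Sum = 2133/3125

P(X ≥ 3) = 2133/3125 ≈ 68.26%


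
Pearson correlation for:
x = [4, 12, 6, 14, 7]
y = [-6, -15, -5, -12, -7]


n=5, Σx=43, Σy=-45, Σxy=-451, Σx²=441, Σy²=479
r = (5×(-451) - 43×(-45))/√((5×441 - 43²)(5×479 - (-45)²))
= -320/√(356×370) = -320/√131720 ≈ -320/362.9325 ≈ -0.8817

r ≈ -0.8817


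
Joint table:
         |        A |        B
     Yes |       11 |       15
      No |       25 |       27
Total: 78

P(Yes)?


P(Yes) = (11+15)/78 = 26/78 = 1/3

P(Yes) = 1/3 ≈ 33.33%


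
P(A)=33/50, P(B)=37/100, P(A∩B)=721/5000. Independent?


P(A)×P(B) = 1221/5000
P(A∩B) = 721/5000
Not equal → NOT independent

No, not independent


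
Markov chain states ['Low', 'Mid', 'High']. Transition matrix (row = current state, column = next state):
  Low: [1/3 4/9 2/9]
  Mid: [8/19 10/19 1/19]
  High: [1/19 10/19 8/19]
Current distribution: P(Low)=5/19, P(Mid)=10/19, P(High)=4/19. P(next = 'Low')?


P(next=Low) = Σᵢ P(now=i)×P(i→Low)
= 5/19×1/3 + 10/19×8/19 + 4/19×1/19
= 5/57 + 80/361 + 4/361 = 347/1083

P = 347/1083 ≈ 0.3204


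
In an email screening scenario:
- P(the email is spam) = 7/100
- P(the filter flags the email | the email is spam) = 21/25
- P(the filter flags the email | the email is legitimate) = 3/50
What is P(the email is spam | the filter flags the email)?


Using Bayes' theorem:
P(A|B) = P(B|A)·P(A) / P(B)

P(the filter flags the email) = 21/25 × 7/100 + 3/50 × 93/100
= 147/2500 + 279/5000 = 573/5000

P(the email is spam|the filter flags the email) = (147/2500) / (573/5000) = 98/191

P(the email is spam|the filter flags the email) = 98/191 ≈ 51.31%


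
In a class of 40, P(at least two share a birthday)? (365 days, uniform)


P(all different) = Π(365-i)/365 for i=0..39
= 0.108768
P(match) = 1 - 0.108768 = 0.891232

P ≈ 0.8912 ≈ 89.12%


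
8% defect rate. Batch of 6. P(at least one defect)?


P(all good) = (23/25)^6 = 148035889/244140625
P(≥1 defect) = 96104736/244140625

P = 96104736/244140625 ≈ 39.36%


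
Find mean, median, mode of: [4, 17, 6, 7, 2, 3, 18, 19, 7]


Sorted: [2, 3, 4, 6, 7, 7, 17, 18, 19]
Mean = 83/9
Median = 7
Freq: {4: 1, 17: 1, 6: 1, 7: 2, 2: 1, 3: 1, 18: 1, 19: 1}
Mode: [7]

Mean=83/9, Median=7, Mode=7


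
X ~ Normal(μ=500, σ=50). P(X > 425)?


z = (425-500)/50 = -1.5
P(X > 425) = 1 - P(Z ≤ -1.5) = 1 - 0.0668 = 0.9332

P(X > 425) ≈ 0.9332


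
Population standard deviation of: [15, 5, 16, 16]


Mean = 52/4 = 13
  (15-13)²=4
  (5-13)²=64
  (16-13)²=9
  (16-13)²=9
Σ(x-μ)² = 86
σ² = 86/4 = 43/2

σ = √(43/2) ≈ 4.6368


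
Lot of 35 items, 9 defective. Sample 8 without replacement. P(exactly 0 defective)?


Hypergeometric: C(9,0)×C(26,8)/C(35,8)
= 1×1562275/23535820 = 28405/427924

P(X=0) = 28405/427924 ≈ 6.64%


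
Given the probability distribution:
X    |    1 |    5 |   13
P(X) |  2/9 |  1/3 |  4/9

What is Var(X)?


E[X] = 23/3
E[X²] = 251/3
Var(X) = E[X²] - (E[X])² = 251/3 - 529/9 = 224/9

Var(X) = 224/9 ≈ 24.8889


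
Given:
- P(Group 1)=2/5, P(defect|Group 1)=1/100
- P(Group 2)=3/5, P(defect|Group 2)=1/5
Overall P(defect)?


P(B) = Σ P(B|Aᵢ)×P(Aᵢ)
  1/100×2/5 = 1/250
  1/5×3/5 = 3/25
Sum = 31/250

P(defect) = 31/250 ≈ 12.40%


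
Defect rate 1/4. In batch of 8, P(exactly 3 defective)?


Binomial: P(X=3) = C(8,3)×p^3×(1-p)^5
= 56 × 1/64 × 243/1024 = 1701/8192

P(X=3) = 1701/8192 ≈ 20.76%


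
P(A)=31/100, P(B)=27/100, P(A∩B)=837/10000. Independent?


P(A)×P(B) = 837/10000
P(A∩B) = 837/10000
Equal ✓ → Independent

Yes, independent


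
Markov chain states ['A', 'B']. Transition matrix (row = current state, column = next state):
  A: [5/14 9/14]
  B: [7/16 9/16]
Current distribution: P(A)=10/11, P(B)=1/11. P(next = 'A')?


P(next=A) = Σᵢ P(now=i)×P(i→A)
= 10/11×5/14 + 1/11×7/16
= 25/77 + 7/176 = 449/1232

P = 449/1232 ≈ 0.3644


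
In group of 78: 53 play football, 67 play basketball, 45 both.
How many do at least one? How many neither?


|A∪B| = 53+67-45 = 75
Neither = 78-75 = 3

At least one: 75; Neither: 3


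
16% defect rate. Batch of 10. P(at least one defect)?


P(all good) = (21/25)^10 = 16679880978201/95367431640625
P(≥1 defect) = 78687550662424/95367431640625

P = 78687550662424/95367431640625 ≈ 82.51%


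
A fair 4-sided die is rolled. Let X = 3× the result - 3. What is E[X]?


E[die] = (1+4)/2 = 5/2
E[X] = 3×5/2 - 3 = 9/2

E[X] = 9/2


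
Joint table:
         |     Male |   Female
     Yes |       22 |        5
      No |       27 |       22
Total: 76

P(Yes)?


P(Yes) = (22+5)/76 = 27/76

P(Yes) = 27/76 ≈ 35.53%


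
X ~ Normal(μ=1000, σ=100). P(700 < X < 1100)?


z₁=(700-1000)/100=-3.0, z₂=(1100-1000)/100=1.0
P = Φ(1.0) - Φ(-3.0) = 0.841345 - 0.001350 = 0.839995 ≈ 0.8400

P(700 < X < 1100) ≈ 0.8400


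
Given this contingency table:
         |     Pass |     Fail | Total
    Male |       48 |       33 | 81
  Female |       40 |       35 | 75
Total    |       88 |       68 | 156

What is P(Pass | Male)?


P(Pass | Male) = 48/(48+33) = 48/81 = 16/27

P(Pass|Male) = 16/27 ≈ 59.26%


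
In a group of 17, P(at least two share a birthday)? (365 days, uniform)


P(all different) = Π(365-i)/365 for i=0..16
= 0.684992
P(match) = 1 - 0.684992 = 0.315008

P ≈ 0.3150 ≈ 31.50%


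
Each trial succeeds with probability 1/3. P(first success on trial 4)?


Geometric: P(X=4) = (1-p)^(k-1)×p = (2/3)^3×1/3 = 8/81

P(X=4) = 8/81 ≈ 9.88%


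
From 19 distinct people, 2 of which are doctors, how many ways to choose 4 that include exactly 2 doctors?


Choose 2 of the 2 doctors and 2 of the other 17 people:
C(2,2)×C(17,2) = 1×136 = 136

136
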